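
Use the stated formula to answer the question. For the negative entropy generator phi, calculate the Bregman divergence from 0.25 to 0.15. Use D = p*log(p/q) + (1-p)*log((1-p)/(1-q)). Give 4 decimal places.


Bregman divergence with negative entropy generator:
D = p*log(p/q) + (1-p)*log((1-p)/(1-q)).
p = 0.25, q = 0.15.
p*log(p/q) = 0.25*log(0.25/0.15) = 0.127706.
(1-p)*log((1-p)/(1-q)) = 0.75*log(0.75/0.85) = -0.093872.
D = 0.127706 + -0.093872 = 0.0338

0.0338


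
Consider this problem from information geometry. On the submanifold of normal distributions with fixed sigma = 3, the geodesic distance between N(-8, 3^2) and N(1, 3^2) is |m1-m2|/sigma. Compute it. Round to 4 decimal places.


On the fixed-variance normal subfamily, geodesic distance = |m1-m2|/sigma.
|-8 - 1| = 9.
sigma = 3.
d = 9/3 = 3.0000

3.0000


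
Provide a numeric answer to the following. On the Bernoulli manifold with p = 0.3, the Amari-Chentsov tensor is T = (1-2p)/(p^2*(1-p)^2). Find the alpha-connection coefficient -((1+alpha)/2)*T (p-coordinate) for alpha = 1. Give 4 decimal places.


Skewness (Amari-Chentsov) tensor: T = (1-2p)/(p^2*(1-p)^2).
p = 0.3, 1-2p = 0.4, p^2 = 0.09, (1-p)^2 = 0.49.
T = 0.4/(0.09 * 0.49) = 9.070295.
In the p-coordinate, Gamma^(alpha) = Gamma^(0) - (alpha/2)*T with Gamma^(0) = (1/2)*g'(p) = -T/2,
so Gamma^(alpha) = -((1+alpha)/2)*T.
alpha = 1, -(1+alpha)/2 = -1.0.
Gamma = -1.0 * 9.070295 = -9.0703

-9.0703


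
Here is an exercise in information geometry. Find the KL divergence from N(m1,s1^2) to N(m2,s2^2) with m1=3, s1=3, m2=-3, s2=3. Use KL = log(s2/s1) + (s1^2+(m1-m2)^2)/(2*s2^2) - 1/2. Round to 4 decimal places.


KL divergence between normal distributions:
KL = log(s2/s1) + (s1^2 + (m1-m2)^2)/(2*s2^2) - 1/2.
log(3/3) = 0.0.
(3^2 + (3--3)^2)/(2*3^2) = (9 + 36)/18 = 2.5.
KL = 0.0 + 2.5 - 0.5 = 2.0000

2.0000


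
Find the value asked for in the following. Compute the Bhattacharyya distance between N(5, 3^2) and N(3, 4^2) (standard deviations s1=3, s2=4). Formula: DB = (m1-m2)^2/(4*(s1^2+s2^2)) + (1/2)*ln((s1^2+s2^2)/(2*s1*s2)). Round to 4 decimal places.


Bhattacharyya distance between two Gaussians:
DB = (m1-m2)^2/(4*(s1^2+s2^2)) + (1/2)*ln((s1^2+s2^2)/(2*s1*s2)).
(m1-m2)^2 = (2)^2 = 4.
s1^2+s2^2 = 9 + 16 = 25.
term1 = 4/100 = 0.04.
term2 = 0.5*ln(25/24.0) = 0.020411.
DB = 0.04 + 0.020411 = 0.0604

0.0604


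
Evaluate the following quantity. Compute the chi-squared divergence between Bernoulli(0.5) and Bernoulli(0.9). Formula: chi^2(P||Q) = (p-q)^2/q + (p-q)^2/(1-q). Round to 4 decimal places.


Chi-squared divergence between Bernoulli distributions:
chi^2 = (p-q)^2/q + (p-q)^2/(1-q).
p = 0.5, q = 0.9, p-q = -0.4.
(p-q)^2 = 0.16.
term1 = 0.16/0.9 = 0.177778.
term2 = 0.16/0.1 = 1.6.
chi^2 = 0.177778 + 1.6 = 1.7778

1.7778


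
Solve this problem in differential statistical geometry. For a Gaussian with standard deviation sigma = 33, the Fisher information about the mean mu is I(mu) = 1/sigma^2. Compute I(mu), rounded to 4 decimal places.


The Fisher information for the mean of a normal distribution is I(mu) = 1/sigma^2.
sigma = 33, so sigma^2 = 1089.
I(mu) = 1/1089 = 0.0009

0.0009


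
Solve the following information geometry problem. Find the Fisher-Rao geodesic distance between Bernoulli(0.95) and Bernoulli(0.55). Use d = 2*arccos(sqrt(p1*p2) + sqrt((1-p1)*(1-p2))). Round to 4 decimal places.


Geodesic distance on Bernoulli manifold:
d(p1,p2) = 2*arccos(sqrt(p1*p2) + sqrt((1-p1)*(1-p2))).
sqrt(p1*p2) = sqrt(0.95*0.55) = 0.722842.
sqrt((1-p1)*(1-p2)) = sqrt(0.05*0.45) = 0.15.
arg = 0.722842 + 0.15 = 0.872842.
d = 2*arccos(0.872842) = 1.0196

1.0196


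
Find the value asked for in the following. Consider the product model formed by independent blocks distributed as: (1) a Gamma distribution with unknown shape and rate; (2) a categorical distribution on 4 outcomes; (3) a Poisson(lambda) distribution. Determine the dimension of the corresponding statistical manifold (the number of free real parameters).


The dimension of a statistical manifold equals the number of free
(independent) real parameters of the model. For a product of independent
blocks the parameter counts add.
- Gamma (shape, rate): 2.
- categorical on 4 outcomes (probabilities sum to 1): 4-1 = 3.
- Poisson (lambda): 1.
Total = 2 + 3 + 1 = 6.
Dimension = 6

6


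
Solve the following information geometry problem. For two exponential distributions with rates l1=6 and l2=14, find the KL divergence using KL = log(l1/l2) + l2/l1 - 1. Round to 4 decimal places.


KL divergence for exponential family:
KL = log(l1/l2) + l2/l1 - 1.
log(6/14) = -0.847298.
14/6 = 2.333333.
KL = -0.847298 + 2.333333 - 1 = 0.4860

0.4860


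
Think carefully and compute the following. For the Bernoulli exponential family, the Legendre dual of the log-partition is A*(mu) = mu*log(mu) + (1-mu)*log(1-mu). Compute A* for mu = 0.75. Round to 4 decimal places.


Legendre transform for Bernoulli:
A*(mu) = mu*log(mu) + (1-mu)*log(1-mu).
mu = 0.75, 1-mu = 0.25.
mu*log(mu) = 0.75*log(0.75) = -0.215762.
(1-mu)*log(1-mu) = 0.25*log(0.25) = -0.346574.
A* = -0.215762 + -0.346574 = -0.5623

-0.5623


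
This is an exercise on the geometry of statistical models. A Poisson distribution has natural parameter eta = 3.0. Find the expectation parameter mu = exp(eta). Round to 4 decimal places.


Expectation parameter for Poisson exponential family:
mu = exp(eta).
eta = 3.0.
mu = exp(3.0) = 20.0855

20.0855


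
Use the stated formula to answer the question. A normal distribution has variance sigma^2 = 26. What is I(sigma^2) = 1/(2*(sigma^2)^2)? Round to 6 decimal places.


Fisher information for variance: I(sigma^2) = 1/(2*sigma^4).
sigma^2 = 26, so sigma^4 = 676.
I = 1/(2*676) = 1/1352 = 0.000740

0.000740


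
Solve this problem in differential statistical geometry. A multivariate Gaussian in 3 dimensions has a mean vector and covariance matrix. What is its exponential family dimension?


Exponential family dimension calculation:
For 3-dim MVN: mean has 3 params, covariance has 3*4/2 = 6 unique entries.
Total dim = 3 + 6 = 9.

9


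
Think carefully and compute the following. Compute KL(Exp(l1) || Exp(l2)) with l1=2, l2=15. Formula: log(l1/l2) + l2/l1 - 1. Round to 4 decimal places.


KL divergence for exponential family:
KL = log(l1/l2) + l2/l1 - 1.
log(2/15) = -2.014903.
15/2 = 7.5.
KL = -2.014903 + 7.5 - 1 = 4.4851

4.4851


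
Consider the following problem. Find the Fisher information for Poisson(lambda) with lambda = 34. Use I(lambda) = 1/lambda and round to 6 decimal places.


Fisher information for Poisson: I(lambda) = 1/lambda.
lambda = 34.
I(lambda) = 1/34 = 0.029412

0.029412


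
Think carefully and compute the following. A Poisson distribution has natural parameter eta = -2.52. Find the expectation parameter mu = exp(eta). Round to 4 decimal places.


Expectation parameter for Poisson exponential family:
mu = exp(eta).
eta = -2.52.
mu = exp(-2.52) = 0.0805

0.0805


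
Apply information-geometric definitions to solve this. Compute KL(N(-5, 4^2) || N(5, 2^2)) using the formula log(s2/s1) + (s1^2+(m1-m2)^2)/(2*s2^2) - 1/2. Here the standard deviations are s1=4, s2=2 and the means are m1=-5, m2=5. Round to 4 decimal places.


KL divergence between normal distributions:
KL = log(s2/s1) + (s1^2 + (m1-m2)^2)/(2*s2^2) - 1/2.
log(2/4) = -0.693147.
(4^2 + (-5-5)^2)/(2*2^2) = (16 + 100)/8 = 14.5.
KL = -0.693147 + 14.5 - 0.5 = 13.3069

13.3069


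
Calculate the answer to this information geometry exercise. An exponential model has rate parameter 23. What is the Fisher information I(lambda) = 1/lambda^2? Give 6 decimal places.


Fisher information for exponential: I(lambda) = 1/lambda^2.
lambda = 23, lambda^2 = 529.
I = 1/529 = 0.001890

0.001890


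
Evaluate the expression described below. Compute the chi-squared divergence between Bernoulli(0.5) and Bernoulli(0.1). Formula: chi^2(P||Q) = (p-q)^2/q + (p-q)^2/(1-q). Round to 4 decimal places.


Chi-squared divergence between Bernoulli distributions:
chi^2 = (p-q)^2/q + (p-q)^2/(1-q).
p = 0.5, q = 0.1, p-q = 0.4.
(p-q)^2 = 0.16.
term1 = 0.16/0.1 = 1.6.
term2 = 0.16/0.9 = 0.177778.
chi^2 = 1.6 + 0.177778 = 1.7778

1.7778


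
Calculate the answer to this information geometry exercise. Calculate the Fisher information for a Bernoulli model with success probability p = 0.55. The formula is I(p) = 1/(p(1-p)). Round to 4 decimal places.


For Bernoulli(p), Fisher information is I(p) = 1/(p*(1-p)).
p = 0.55, 1-p = 0.45.
p*(1-p) = 0.2475.
I(p) = 1/0.2475 = 4.0404

4.0404


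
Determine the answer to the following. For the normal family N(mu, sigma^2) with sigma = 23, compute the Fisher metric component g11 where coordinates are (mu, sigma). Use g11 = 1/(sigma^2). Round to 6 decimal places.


For the 2-parameter normal family, the Fisher metric has:
  g11 = 1/sigma^2, g22 = 2/sigma^2.
sigma = 23, sigma^2 = 529.
g11 = 0.001890

0.001890


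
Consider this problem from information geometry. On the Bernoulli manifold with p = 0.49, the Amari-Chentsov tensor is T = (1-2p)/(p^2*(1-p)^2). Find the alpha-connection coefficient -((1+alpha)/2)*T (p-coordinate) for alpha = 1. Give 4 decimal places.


Skewness (Amari-Chentsov) tensor: T = (1-2p)/(p^2*(1-p)^2).
p = 0.49, 1-2p = 0.02, p^2 = 0.2401, (1-p)^2 = 0.2601.
T = 0.02/(0.2401 * 0.2601) = 0.320256.
In the p-coordinate, Gamma^(alpha) = Gamma^(0) - (alpha/2)*T with Gamma^(0) = (1/2)*g'(p) = -T/2,
so Gamma^(alpha) = -((1+alpha)/2)*T.
alpha = 1, -(1+alpha)/2 = -1.0.
Gamma = -1.0 * 0.320256 = -0.3203

-0.3203


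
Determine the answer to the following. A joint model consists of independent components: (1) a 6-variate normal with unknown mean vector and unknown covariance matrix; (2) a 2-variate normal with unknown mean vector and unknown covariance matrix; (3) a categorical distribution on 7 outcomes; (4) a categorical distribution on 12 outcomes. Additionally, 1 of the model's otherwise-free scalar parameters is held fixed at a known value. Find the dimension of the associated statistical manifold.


The dimension of a statistical manifold equals the number of free
(independent) real parameters of the model. For a product of independent
blocks the parameter counts add.
- 6-variate normal: 6 (mean) + 6*7/2 = 21 (symmetric covariance) = 27.
- 2-variate normal: 2 (mean) + 2*3/2 = 3 (symmetric covariance) = 5.
- categorical on 7 outcomes (probabilities sum to 1): 7-1 = 6.
- categorical on 12 outcomes (probabilities sum to 1): 12-1 = 11.
Total = 27 + 5 + 6 + 11 = 49.
1 parameter(s) fixed at known values: 49 - 1 = 48.
Dimension = 48

48


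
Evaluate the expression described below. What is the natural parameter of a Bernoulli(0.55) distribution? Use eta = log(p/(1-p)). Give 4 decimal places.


Natural parameter for Bernoulli: eta = log(p/(1-p)).
p = 0.55, 1-p = 0.45.
p/(1-p) = 1.222222.
eta = log(1.222222) = 0.2007

0.2007


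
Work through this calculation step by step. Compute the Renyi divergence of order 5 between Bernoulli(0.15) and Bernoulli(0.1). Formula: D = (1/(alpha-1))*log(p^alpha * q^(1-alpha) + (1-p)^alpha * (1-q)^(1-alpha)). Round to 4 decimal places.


Renyi divergence of order alpha between Bernoulli distributions:
D = (1/(alpha-1))*log(p^alpha * q^(1-alpha) + (1-p)^alpha * (1-q)^(1-alpha)).
alpha = 5, p = 0.15, q = 0.1.
p^alpha * q^(1-alpha) = 0.15^5 * 0.1^-4 = 0.759375.
(1-p)^alpha * (1-q)^(1-alpha) = 0.85^5 * 0.9^-4 = 0.676277.
sum = 0.759375 + 0.676277 = 1.435652.
D = (1/4)*log(1.435652) = 0.0904

0.0904


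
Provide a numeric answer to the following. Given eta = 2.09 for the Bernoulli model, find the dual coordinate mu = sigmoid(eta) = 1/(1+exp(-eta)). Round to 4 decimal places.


Dual coordinate (expectation parameter) for Bernoulli:
mu = 1/(1+exp(-eta)).
eta = 2.09.
exp(-eta) = exp(-2.09) = 0.123687.
mu = 1/(1+0.123687) = 0.8899

0.8899


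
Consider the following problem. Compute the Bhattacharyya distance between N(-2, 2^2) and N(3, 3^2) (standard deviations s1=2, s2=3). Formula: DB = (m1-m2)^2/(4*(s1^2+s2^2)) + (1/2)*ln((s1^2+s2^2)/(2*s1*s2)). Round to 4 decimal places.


Bhattacharyya distance between two Gaussians:
DB = (m1-m2)^2/(4*(s1^2+s2^2)) + (1/2)*ln((s1^2+s2^2)/(2*s1*s2)).
(m1-m2)^2 = (-5)^2 = 25.
s1^2+s2^2 = 4 + 9 = 13.
term1 = 25/52 = 0.480769.
term2 = 0.5*ln(13/12.0) = 0.040021.
DB = 0.480769 + 0.040021 = 0.5208

0.5208


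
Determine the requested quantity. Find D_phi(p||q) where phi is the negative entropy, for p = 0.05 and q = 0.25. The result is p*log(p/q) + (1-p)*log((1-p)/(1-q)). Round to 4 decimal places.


Bregman divergence with negative entropy generator:
D = p*log(p/q) + (1-p)*log((1-p)/(1-q)).
p = 0.05, q = 0.25.
p*log(p/q) = 0.05*log(0.05/0.25) = -0.080472.
(1-p)*log((1-p)/(1-q)) = 0.95*log(0.95/0.75) = 0.224569.
D = -0.080472 + 0.224569 = 0.1441

0.1441


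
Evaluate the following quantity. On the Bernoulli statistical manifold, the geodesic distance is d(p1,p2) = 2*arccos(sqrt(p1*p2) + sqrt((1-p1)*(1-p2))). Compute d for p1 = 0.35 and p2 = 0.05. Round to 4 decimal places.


Geodesic distance on Bernoulli manifold:
d(p1,p2) = 2*arccos(sqrt(p1*p2) + sqrt((1-p1)*(1-p2))).
sqrt(p1*p2) = sqrt(0.35*0.05) = 0.132288.
sqrt((1-p1)*(1-p2)) = sqrt(0.65*0.95) = 0.785812.
arg = 0.132288 + 0.785812 = 0.918099.
d = 2*arccos(0.918099) = 0.8151

0.8151


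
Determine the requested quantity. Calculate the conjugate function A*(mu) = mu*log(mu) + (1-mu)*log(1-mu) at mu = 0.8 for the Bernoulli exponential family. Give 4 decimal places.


Legendre transform for Bernoulli:
A*(mu) = mu*log(mu) + (1-mu)*log(1-mu).
mu = 0.8, 1-mu = 0.2.
mu*log(mu) = 0.8*log(0.8) = -0.178515.
(1-mu)*log(1-mu) = 0.2*log(0.2) = -0.321888.
A* = -0.178515 + -0.321888 = -0.5004

-0.5004


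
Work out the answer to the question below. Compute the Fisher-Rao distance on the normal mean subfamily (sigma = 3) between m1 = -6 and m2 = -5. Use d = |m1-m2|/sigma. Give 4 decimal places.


On the fixed-variance normal subfamily, geodesic distance = |m1-m2|/sigma.
|-6 - -5| = 1.
sigma = 3.
d = 1/3 = 0.3333

0.3333


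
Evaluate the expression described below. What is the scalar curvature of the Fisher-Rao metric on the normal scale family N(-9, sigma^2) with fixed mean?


This family has a single free parameter, so its statistical manifold
is 1-dimensional. The Riemann curvature tensor of any 1-dimensional
Riemannian manifold vanishes identically, so R = 0.

0


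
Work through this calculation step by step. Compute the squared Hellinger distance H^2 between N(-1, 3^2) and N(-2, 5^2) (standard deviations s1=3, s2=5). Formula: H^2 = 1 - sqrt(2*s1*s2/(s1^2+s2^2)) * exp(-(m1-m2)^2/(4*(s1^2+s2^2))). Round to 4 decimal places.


Squared Hellinger distance for Gaussians:
H^2 = 1 - sqrt(2*s1*s2/(s1^2+s2^2)) * exp(-(m1-m2)^2/(4*(s1^2+s2^2))).
s1^2 = 9, s2^2 = 25, s1^2+s2^2 = 34.
sqrt(2*3*5/(34)) = 0.939336.
(m1-m2)^2 = (1)^2 = 1.
exp(-1/(4*34)) = exp(-0.007353) = 0.992674.
H^2 = 1 - 0.939336*0.992674 = 0.0675

0.0675


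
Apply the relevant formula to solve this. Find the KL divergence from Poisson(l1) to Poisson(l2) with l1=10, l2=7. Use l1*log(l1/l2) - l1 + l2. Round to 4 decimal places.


KL divergence for Poisson:
KL = l1*log(l1/l2) - l1 + l2.
l1 = 10, l2 = 7.
log(10/7) = 0.356675.
l1*log(l1/l2) = 10 * 0.356675 = 3.566749.
KL = 3.566749 - 10 + 7 = 0.5667

0.5667


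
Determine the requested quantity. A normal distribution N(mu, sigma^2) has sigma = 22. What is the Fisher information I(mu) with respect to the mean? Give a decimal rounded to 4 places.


The Fisher information for the mean of a normal distribution is I(mu) = 1/sigma^2.
sigma = 22, so sigma^2 = 484.
I(mu) = 1/484 = 0.0021

0.0021


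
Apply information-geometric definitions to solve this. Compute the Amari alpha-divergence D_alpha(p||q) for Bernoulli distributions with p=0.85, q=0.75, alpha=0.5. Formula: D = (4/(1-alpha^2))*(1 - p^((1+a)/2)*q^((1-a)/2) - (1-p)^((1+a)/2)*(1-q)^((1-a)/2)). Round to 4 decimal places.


Amari alpha-divergence:
D = (4/(1-alpha^2))*(1 - p^((1+a)/2)*q^((1-a)/2) - (1-p)^((1+a)/2)*(1-q)^((1-a)/2)).
alpha = 0.5, p = 0.85, q = 0.75.
e1 = (1+alpha)/2 = 0.75, e2 = (1-alpha)/2 = 0.25.
t1 = p^e1 * q^e2 = 0.85^0.75 * 0.75^0.25 = 0.823815.
t2 = (1-p)^e1 * (1-q)^e2 = 0.15^0.75 * 0.25^0.25 = 0.170433.
4/(1-alpha^2) = 5.333333.
D = 5.333333*(1 - 0.823815 - 0.170433) = 0.0307

0.0307


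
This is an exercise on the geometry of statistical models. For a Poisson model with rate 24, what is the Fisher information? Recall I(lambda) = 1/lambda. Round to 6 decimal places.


Fisher information for Poisson: I(lambda) = 1/lambda.
lambda = 24.
I(lambda) = 1/24 = 0.041667

0.041667


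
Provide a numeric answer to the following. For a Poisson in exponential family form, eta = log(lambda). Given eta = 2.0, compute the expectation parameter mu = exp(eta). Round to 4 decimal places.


Expectation parameter for Poisson exponential family:
mu = exp(eta).
eta = 2.0.
mu = exp(2.0) = 7.3891

7.3891


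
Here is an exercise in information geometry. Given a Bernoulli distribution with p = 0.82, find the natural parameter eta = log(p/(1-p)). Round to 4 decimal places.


Natural parameter for Bernoulli: eta = log(p/(1-p)).
p = 0.82, 1-p = 0.18.
p/(1-p) = 4.555556.
eta = log(4.555556) = 1.5163

1.5163


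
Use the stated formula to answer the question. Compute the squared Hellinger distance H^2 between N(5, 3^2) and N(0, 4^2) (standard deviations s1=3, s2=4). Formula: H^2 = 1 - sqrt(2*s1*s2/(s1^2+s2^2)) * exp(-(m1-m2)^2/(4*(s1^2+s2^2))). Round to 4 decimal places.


Squared Hellinger distance for Gaussians:
H^2 = 1 - sqrt(2*s1*s2/(s1^2+s2^2)) * exp(-(m1-m2)^2/(4*(s1^2+s2^2))).
s1^2 = 9, s2^2 = 16, s1^2+s2^2 = 25.
sqrt(2*3*4/(25)) = 0.979796.
(m1-m2)^2 = (5)^2 = 25.
exp(-25/(4*25)) = exp(-0.25) = 0.778801.
H^2 = 1 - 0.979796*0.778801 = 0.2369

0.2369


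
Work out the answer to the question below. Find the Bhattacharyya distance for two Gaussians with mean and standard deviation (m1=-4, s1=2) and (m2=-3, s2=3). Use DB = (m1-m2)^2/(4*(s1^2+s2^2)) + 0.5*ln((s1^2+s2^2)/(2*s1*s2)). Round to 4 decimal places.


Bhattacharyya distance between two Gaussians:
DB = (m1-m2)^2/(4*(s1^2+s2^2)) + (1/2)*ln((s1^2+s2^2)/(2*s1*s2)).
(m1-m2)^2 = (-1)^2 = 1.
s1^2+s2^2 = 4 + 9 = 13.
term1 = 1/52 = 0.019231.
term2 = 0.5*ln(13/12.0) = 0.040021.
DB = 0.019231 + 0.040021 = 0.0593

0.0593


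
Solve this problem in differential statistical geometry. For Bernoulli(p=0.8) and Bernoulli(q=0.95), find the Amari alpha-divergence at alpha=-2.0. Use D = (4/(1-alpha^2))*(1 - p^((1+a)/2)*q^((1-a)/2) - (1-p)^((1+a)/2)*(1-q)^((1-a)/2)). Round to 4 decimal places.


Amari alpha-divergence:
D = (4/(1-alpha^2))*(1 - p^((1+a)/2)*q^((1-a)/2) - (1-p)^((1+a)/2)*(1-q)^((1-a)/2)).
alpha = -2.0, p = 0.8, q = 0.95.
e1 = (1+alpha)/2 = -0.5, e2 = (1-alpha)/2 = 1.5.
t1 = p^e1 * q^e2 = 0.8^-0.5 * 0.95^1.5 = 1.035238.
t2 = (1-p)^e1 * (1-q)^e2 = 0.2^-0.5 * 0.05^1.5 = 0.025.
4/(1-alpha^2) = -1.333333.
D = -1.333333*(1 - 1.035238 - 0.025) = 0.0803

0.0803


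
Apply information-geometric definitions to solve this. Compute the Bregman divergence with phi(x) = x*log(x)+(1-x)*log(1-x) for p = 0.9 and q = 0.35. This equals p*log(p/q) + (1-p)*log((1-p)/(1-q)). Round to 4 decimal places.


Bregman divergence with negative entropy generator:
D = p*log(p/q) + (1-p)*log((1-p)/(1-q)).
p = 0.9, q = 0.35.
p*log(p/q) = 0.9*log(0.9/0.35) = 0.850015.
(1-p)*log((1-p)/(1-q)) = 0.1*log(0.1/0.65) = -0.18718.
D = 0.850015 + -0.18718 = 0.6628

0.6628


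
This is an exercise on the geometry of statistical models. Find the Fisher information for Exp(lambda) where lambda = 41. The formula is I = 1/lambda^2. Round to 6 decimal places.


Fisher information for exponential: I(lambda) = 1/lambda^2.
lambda = 41, lambda^2 = 1681.
I = 1/1681 = 0.000595

0.000595


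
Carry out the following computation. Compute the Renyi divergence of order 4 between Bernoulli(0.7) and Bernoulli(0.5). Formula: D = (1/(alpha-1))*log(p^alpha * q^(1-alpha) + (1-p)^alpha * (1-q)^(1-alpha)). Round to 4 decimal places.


Renyi divergence of order alpha between Bernoulli distributions:
D = (1/(alpha-1))*log(p^alpha * q^(1-alpha) + (1-p)^alpha * (1-q)^(1-alpha)).
alpha = 4, p = 0.7, q = 0.5.
p^alpha * q^(1-alpha) = 0.7^4 * 0.5^-3 = 1.9208.
(1-p)^alpha * (1-q)^(1-alpha) = 0.3^4 * 0.5^-3 = 0.0648.
sum = 1.9208 + 0.0648 = 1.9856.
D = (1/3)*log(1.9856) = 0.2286

0.2286


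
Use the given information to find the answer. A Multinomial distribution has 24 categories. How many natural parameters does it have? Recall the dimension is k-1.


Exponential family dimension calculation:
For Multinomial with k=24 categories, dim = k-1 = 23.

23


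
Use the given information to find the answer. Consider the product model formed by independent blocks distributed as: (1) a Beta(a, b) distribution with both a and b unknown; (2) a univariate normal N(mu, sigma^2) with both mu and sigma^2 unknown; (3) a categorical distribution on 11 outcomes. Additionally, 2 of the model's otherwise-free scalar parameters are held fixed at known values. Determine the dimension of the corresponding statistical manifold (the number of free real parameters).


The dimension of a statistical manifold equals the number of free
(independent) real parameters of the model. For a product of independent
blocks the parameter counts add.
- Beta (a, b): 2.
- normal (mu, sigma^2): 2.
- categorical on 11 outcomes (probabilities sum to 1): 11-1 = 10.
Total = 2 + 2 + 10 = 14.
2 parameter(s) fixed at known values: 14 - 2 = 12.
Dimension = 12

12


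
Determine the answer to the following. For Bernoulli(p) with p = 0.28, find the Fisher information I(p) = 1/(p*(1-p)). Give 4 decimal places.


For Bernoulli(p), Fisher information is I(p) = 1/(p*(1-p)).
p = 0.28, 1-p = 0.72.
p*(1-p) = 0.2016.
I(p) = 1/0.2016 = 4.9603

4.9603


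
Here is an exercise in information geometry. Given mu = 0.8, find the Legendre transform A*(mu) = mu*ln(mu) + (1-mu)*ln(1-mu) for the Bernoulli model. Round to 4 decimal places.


Legendre transform for Bernoulli:
A*(mu) = mu*log(mu) + (1-mu)*log(1-mu).
mu = 0.8, 1-mu = 0.2.
mu*log(mu) = 0.8*log(0.8) = -0.178515.
(1-mu)*log(1-mu) = 0.2*log(0.2) = -0.321888.
A* = -0.178515 + -0.321888 = -0.5004

-0.5004


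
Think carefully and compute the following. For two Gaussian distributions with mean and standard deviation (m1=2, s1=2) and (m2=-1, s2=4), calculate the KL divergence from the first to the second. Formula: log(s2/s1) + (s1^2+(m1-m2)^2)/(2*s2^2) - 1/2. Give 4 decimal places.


KL divergence between normal distributions:
KL = log(s2/s1) + (s1^2 + (m1-m2)^2)/(2*s2^2) - 1/2.
log(4/2) = 0.693147.
(2^2 + (2--1)^2)/(2*4^2) = (4 + 9)/32 = 0.40625.
KL = 0.693147 + 0.40625 - 0.5 = 0.5994

0.5994


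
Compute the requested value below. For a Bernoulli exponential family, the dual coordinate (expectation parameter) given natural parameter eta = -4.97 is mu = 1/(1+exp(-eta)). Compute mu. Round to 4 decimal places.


Dual coordinate (expectation parameter) for Bernoulli:
mu = 1/(1+exp(-eta)).
eta = -4.97.
exp(-eta) = exp(4.97) = 144.026887.
mu = 1/(1+144.026887) = 0.0069

0.0069


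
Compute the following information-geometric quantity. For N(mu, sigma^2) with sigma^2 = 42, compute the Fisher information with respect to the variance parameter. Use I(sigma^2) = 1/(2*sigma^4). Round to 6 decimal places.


Fisher information for variance: I(sigma^2) = 1/(2*sigma^4).
sigma^2 = 42, so sigma^4 = 1764.
I = 1/(2*1764) = 1/3528 = 0.000283

0.000283


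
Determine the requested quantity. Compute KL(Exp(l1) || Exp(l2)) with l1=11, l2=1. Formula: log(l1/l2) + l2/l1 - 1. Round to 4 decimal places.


KL divergence for exponential family:
KL = log(l1/l2) + l2/l1 - 1.
log(11/1) = 2.397895.
1/11 = 0.090909.
KL = 2.397895 + 0.090909 - 1 = 1.4888

1.4888


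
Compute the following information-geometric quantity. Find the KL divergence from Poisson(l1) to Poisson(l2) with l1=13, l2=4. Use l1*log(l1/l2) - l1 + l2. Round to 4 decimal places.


KL divergence for Poisson:
KL = l1*log(l1/l2) - l1 + l2.
l1 = 13, l2 = 4.
log(13/4) = 1.178655.
l1*log(l1/l2) = 13 * 1.178655 = 15.322515.
KL = 15.322515 - 13 + 4 = 6.3225

6.3225


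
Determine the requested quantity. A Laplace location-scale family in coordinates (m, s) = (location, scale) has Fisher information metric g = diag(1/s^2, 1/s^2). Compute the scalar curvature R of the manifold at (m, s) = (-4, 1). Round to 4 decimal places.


The metric has the form g = (A dm^2 + B ds^2)/s^2 with A = 1, B = 1.
Substitute u = sqrt(A/B)*m: g = B*(du^2 + ds^2)/s^2, i.e. B times the
Poincare upper half-plane metric, which has constant Gaussian curvature -1.
Scaling a 2D metric by a constant c divides the Gaussian curvature by c,
so K = -1/B = -1/(1) = -1.0000 everywhere (the point (m, s) = (-4, 1) is irrelevant:
the curvature is constant).
Scalar curvature in dimension 2: R = 2K = -2/(1) = -2.0000.

-2.0000


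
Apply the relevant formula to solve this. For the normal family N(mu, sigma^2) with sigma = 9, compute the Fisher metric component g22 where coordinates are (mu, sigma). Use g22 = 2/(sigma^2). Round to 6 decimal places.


For the 2-parameter normal family, the Fisher metric has:
  g11 = 1/sigma^2, g22 = 2/sigma^2.
sigma = 9, sigma^2 = 81.
g22 = 0.024691

0.024691


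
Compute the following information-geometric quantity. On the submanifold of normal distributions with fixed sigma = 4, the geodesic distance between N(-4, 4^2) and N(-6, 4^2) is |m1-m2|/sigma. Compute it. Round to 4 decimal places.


On the fixed-variance normal subfamily, geodesic distance = |m1-m2|/sigma.
|-4 - -6| = 2.
sigma = 4.
d = 2/4 = 0.5000

0.5000


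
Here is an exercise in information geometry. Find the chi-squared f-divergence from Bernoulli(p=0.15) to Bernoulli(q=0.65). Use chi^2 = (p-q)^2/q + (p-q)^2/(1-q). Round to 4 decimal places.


Chi-squared divergence between Bernoulli distributions:
chi^2 = (p-q)^2/q + (p-q)^2/(1-q).
p = 0.15, q = 0.65, p-q = -0.5.
(p-q)^2 = 0.25.
term1 = 0.25/0.65 = 0.384615.
term2 = 0.25/0.35 = 0.714286.
chi^2 = 0.384615 + 0.714286 = 1.0989

1.0989


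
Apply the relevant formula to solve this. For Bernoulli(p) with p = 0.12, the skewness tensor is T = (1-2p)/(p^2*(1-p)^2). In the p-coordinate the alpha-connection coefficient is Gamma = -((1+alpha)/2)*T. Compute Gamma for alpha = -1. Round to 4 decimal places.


Skewness (Amari-Chentsov) tensor: T = (1-2p)/(p^2*(1-p)^2).
p = 0.12, 1-2p = 0.76, p^2 = 0.0144, (1-p)^2 = 0.7744.
T = 0.76/(0.0144 * 0.7744) = 68.153122.
In the p-coordinate, Gamma^(alpha) = Gamma^(0) - (alpha/2)*T with Gamma^(0) = (1/2)*g'(p) = -T/2,
so Gamma^(alpha) = -((1+alpha)/2)*T.
alpha = -1, -(1+alpha)/2 = 0.0.
Gamma = 0.0 * 68.153122 = 0.0000

0.0000


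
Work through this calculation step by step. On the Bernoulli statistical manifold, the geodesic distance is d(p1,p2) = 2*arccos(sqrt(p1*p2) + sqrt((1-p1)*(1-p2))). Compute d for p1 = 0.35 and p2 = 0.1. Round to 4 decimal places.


Geodesic distance on Bernoulli manifold:
d(p1,p2) = 2*arccos(sqrt(p1*p2) + sqrt((1-p1)*(1-p2))).
sqrt(p1*p2) = sqrt(0.35*0.1) = 0.187083.
sqrt((1-p1)*(1-p2)) = sqrt(0.65*0.9) = 0.764853.
arg = 0.187083 + 0.764853 = 0.951936.
d = 2*arccos(0.951936) = 0.6226

0.6226


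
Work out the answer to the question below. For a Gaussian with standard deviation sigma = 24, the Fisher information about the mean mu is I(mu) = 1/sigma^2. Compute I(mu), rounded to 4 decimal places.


The Fisher information for the mean of a normal distribution is I(mu) = 1/sigma^2.
sigma = 24, so sigma^2 = 576.
I(mu) = 1/576 = 0.0017

0.0017


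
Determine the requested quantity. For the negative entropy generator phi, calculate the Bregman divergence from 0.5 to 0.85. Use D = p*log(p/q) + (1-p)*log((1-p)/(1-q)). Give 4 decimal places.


Bregman divergence with negative entropy generator:
D = p*log(p/q) + (1-p)*log((1-p)/(1-q)).
p = 0.5, q = 0.85.
p*log(p/q) = 0.5*log(0.5/0.85) = -0.265314.
(1-p)*log((1-p)/(1-q)) = 0.5*log(0.5/0.15) = 0.601986.
D = -0.265314 + 0.601986 = 0.3367

0.3367


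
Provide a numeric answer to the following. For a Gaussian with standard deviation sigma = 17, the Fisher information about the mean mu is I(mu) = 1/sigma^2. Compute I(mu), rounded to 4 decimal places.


The Fisher information for the mean of a normal distribution is I(mu) = 1/sigma^2.
sigma = 17, so sigma^2 = 289.
I(mu) = 1/289 = 0.0035

0.0035


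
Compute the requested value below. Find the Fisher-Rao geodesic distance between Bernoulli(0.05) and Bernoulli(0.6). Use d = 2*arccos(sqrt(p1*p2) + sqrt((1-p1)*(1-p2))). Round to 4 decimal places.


Geodesic distance on Bernoulli manifold:
d(p1,p2) = 2*arccos(sqrt(p1*p2) + sqrt((1-p1)*(1-p2))).
sqrt(p1*p2) = sqrt(0.05*0.6) = 0.173205.
sqrt((1-p1)*(1-p2)) = sqrt(0.95*0.4) = 0.616441.
arg = 0.173205 + 0.616441 = 0.789646.
d = 2*arccos(0.789646) = 1.3211

1.3211


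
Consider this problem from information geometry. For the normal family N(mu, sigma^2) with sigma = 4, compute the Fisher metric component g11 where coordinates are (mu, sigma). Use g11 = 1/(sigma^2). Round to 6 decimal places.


For the 2-parameter normal family, the Fisher metric has:
  g11 = 1/sigma^2, g22 = 2/sigma^2.
sigma = 4, sigma^2 = 16.
g11 = 0.062500

0.062500


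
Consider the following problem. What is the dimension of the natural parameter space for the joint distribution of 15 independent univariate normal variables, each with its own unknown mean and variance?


Exponential family dimension calculation:
Each univariate normal has two natural parameters (mu/sigma^2 and -1/(2 sigma^2)).
With 15 independent components, dim = 2 * 15 = 30.

30


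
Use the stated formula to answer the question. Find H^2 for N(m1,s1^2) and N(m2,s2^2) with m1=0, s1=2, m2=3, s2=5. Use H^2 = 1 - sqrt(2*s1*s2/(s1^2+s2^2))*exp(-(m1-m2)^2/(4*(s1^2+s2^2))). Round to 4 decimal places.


Squared Hellinger distance for Gaussians:
H^2 = 1 - sqrt(2*s1*s2/(s1^2+s2^2)) * exp(-(m1-m2)^2/(4*(s1^2+s2^2))).
s1^2 = 4, s2^2 = 25, s1^2+s2^2 = 29.
sqrt(2*2*5/(29)) = 0.830455.
(m1-m2)^2 = (-3)^2 = 9.
exp(-9/(4*29)) = exp(-0.077586) = 0.925347.
H^2 = 1 - 0.830455*0.925347 = 0.2315

0.2315


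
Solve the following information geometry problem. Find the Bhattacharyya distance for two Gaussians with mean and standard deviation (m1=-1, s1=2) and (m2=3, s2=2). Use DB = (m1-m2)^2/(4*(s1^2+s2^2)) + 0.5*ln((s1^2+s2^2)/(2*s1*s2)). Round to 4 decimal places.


Bhattacharyya distance between two Gaussians:
DB = (m1-m2)^2/(4*(s1^2+s2^2)) + (1/2)*ln((s1^2+s2^2)/(2*s1*s2)).
(m1-m2)^2 = (-4)^2 = 16.
s1^2+s2^2 = 4 + 4 = 8.
term1 = 16/32 = 0.5.
term2 = 0.5*ln(8/8.0) = 0.0.
DB = 0.5 + 0.0 = 0.5000

0.5000


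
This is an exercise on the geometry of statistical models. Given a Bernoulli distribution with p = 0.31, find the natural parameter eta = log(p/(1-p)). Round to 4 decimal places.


Natural parameter for Bernoulli: eta = log(p/(1-p)).
p = 0.31, 1-p = 0.69.
p/(1-p) = 0.449275.
eta = log(0.449275) = -0.8001

-0.8001


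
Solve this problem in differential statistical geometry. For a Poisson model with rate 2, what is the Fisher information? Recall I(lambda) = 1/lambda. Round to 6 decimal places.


Fisher information for Poisson: I(lambda) = 1/lambda.
lambda = 2.
I(lambda) = 1/2 = 0.500000

0.500000


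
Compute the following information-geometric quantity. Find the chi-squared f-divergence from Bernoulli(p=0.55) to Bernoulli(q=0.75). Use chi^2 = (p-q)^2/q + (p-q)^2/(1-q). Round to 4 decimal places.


Chi-squared divergence between Bernoulli distributions:
chi^2 = (p-q)^2/q + (p-q)^2/(1-q).
p = 0.55, q = 0.75, p-q = -0.2.
(p-q)^2 = 0.04.
term1 = 0.04/0.75 = 0.053333.
term2 = 0.04/0.25 = 0.16.
chi^2 = 0.053333 + 0.16 = 0.2133

0.2133


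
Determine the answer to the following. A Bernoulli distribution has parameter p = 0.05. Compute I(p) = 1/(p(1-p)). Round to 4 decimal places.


For Bernoulli(p), Fisher information is I(p) = 1/(p*(1-p)).
p = 0.05, 1-p = 0.95.
p*(1-p) = 0.0475.
I(p) = 1/0.0475 = 21.0526

21.0526


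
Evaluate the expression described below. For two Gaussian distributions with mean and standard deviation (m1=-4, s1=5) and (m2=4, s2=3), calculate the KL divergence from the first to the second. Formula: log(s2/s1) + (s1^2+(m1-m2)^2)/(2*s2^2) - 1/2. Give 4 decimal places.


KL divergence between normal distributions:
KL = log(s2/s1) + (s1^2 + (m1-m2)^2)/(2*s2^2) - 1/2.
log(3/5) = -0.510826.
(5^2 + (-4-4)^2)/(2*3^2) = (25 + 64)/18 = 4.944444.
KL = -0.510826 + 4.944444 - 0.5 = 3.9336

3.9336


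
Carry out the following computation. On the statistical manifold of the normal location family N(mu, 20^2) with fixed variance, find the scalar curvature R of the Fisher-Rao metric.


This family has a single free parameter, so its statistical manifold
is 1-dimensional. The Riemann curvature tensor of any 1-dimensional
Riemannian manifold vanishes identically, so R = 0.

0


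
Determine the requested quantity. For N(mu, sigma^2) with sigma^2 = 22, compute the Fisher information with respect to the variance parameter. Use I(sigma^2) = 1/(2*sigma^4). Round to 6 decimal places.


Fisher information for variance: I(sigma^2) = 1/(2*sigma^4).
sigma^2 = 22, so sigma^4 = 484.
I = 1/(2*484) = 1/968 = 0.001033

0.001033


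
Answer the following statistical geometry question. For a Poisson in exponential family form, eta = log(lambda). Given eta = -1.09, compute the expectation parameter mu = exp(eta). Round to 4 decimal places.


Expectation parameter for Poisson exponential family:
mu = exp(eta).
eta = -1.09.
mu = exp(-1.09) = 0.3362

0.3362


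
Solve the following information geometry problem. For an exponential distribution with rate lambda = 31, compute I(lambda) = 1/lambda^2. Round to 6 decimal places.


Fisher information for exponential: I(lambda) = 1/lambda^2.
lambda = 31, lambda^2 = 961.
I = 1/961 = 0.001041

0.001041


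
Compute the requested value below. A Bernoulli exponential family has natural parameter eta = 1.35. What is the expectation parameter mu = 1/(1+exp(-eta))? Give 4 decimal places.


Dual coordinate (expectation parameter) for Bernoulli:
mu = 1/(1+exp(-eta)).
eta = 1.35.
exp(-eta) = exp(-1.35) = 0.25924.
mu = 1/(1+0.25924) = 0.7941

0.7941


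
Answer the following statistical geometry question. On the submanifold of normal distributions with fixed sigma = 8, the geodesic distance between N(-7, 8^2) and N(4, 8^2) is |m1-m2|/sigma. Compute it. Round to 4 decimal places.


On the fixed-variance normal subfamily, geodesic distance = |m1-m2|/sigma.
|-7 - 4| = 11.
sigma = 8.
d = 11/8 = 1.3750

1.3750


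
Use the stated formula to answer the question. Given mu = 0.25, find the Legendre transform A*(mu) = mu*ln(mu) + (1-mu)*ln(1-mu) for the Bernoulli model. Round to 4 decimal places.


Legendre transform for Bernoulli:
A*(mu) = mu*log(mu) + (1-mu)*log(1-mu).
mu = 0.25, 1-mu = 0.75.
mu*log(mu) = 0.25*log(0.25) = -0.346574.
(1-mu)*log(1-mu) = 0.75*log(0.75) = -0.215762.
A* = -0.346574 + -0.215762 = -0.5623

-0.5623


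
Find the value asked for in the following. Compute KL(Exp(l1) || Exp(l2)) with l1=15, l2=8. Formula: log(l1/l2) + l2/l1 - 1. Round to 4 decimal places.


KL divergence for exponential family:
KL = log(l1/l2) + l2/l1 - 1.
log(15/8) = 0.628609.
8/15 = 0.533333.
KL = 0.628609 + 0.533333 - 1 = 0.1619

0.1619


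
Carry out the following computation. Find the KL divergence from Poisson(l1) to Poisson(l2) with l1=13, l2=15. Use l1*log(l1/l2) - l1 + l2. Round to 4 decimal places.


KL divergence for Poisson:
KL = l1*log(l1/l2) - l1 + l2.
l1 = 13, l2 = 15.
log(13/15) = -0.143101.
l1*log(l1/l2) = 13 * -0.143101 = -1.860311.
KL = -1.860311 - 13 + 15 = 0.1397

0.1397


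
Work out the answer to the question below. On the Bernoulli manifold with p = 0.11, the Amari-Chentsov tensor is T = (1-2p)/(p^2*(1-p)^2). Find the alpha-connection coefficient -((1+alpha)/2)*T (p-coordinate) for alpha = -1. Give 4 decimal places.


Skewness (Amari-Chentsov) tensor: T = (1-2p)/(p^2*(1-p)^2).
p = 0.11, 1-2p = 0.78, p^2 = 0.0121, (1-p)^2 = 0.7921.
T = 0.78/(0.0121 * 0.7921) = 81.382161.
In the p-coordinate, Gamma^(alpha) = Gamma^(0) - (alpha/2)*T with Gamma^(0) = (1/2)*g'(p) = -T/2,
so Gamma^(alpha) = -((1+alpha)/2)*T.
alpha = -1, -(1+alpha)/2 = 0.0.
Gamma = 0.0 * 81.382161 = 0.0000

0.0000


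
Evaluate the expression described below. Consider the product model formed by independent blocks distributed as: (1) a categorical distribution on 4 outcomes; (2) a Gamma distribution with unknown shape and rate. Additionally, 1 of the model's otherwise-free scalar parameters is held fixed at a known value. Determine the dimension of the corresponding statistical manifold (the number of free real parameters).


The dimension of a statistical manifold equals the number of free
(independent) real parameters of the model. For a product of independent
blocks the parameter counts add.
- categorical on 4 outcomes (probabilities sum to 1): 4-1 = 3.
- Gamma (shape, rate): 2.
Total = 3 + 2 = 5.
1 parameter(s) fixed at known values: 5 - 1 = 4.
Dimension = 4

4


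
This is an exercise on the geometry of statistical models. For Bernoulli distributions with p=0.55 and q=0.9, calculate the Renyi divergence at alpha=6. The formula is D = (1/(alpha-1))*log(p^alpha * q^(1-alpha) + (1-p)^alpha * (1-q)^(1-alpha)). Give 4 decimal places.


Renyi divergence of order alpha between Bernoulli distributions:
D = (1/(alpha-1))*log(p^alpha * q^(1-alpha) + (1-p)^alpha * (1-q)^(1-alpha)).
alpha = 6, p = 0.55, q = 0.9.
p^alpha * q^(1-alpha) = 0.55^6 * 0.9^-5 = 0.046877.
(1-p)^alpha * (1-q)^(1-alpha) = 0.45^6 * 0.1^-5 = 830.376563.
sum = 0.046877 + 830.376563 = 830.42344.
D = (1/5)*log(830.42344) = 1.3444

1.3444


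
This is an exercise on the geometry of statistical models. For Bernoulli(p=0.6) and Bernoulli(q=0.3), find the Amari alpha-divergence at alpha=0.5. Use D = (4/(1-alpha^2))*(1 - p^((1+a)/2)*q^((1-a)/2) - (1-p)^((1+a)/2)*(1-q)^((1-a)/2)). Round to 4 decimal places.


Amari alpha-divergence:
D = (4/(1-alpha^2))*(1 - p^((1+a)/2)*q^((1-a)/2) - (1-p)^((1+a)/2)*(1-q)^((1-a)/2)).
alpha = 0.5, p = 0.6, q = 0.3.
e1 = (1+alpha)/2 = 0.75, e2 = (1-alpha)/2 = 0.25.
t1 = p^e1 * q^e2 = 0.6^0.75 * 0.3^0.25 = 0.504538.
t2 = (1-p)^e1 * (1-q)^e2 = 0.4^0.75 * 0.7^0.25 = 0.460065.
4/(1-alpha^2) = 5.333333.
D = 5.333333*(1 - 0.504538 - 0.460065) = 0.1888

0.1888


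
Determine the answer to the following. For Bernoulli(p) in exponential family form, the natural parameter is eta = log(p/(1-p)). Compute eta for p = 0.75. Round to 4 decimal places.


Natural parameter for Bernoulli: eta = log(p/(1-p)).
p = 0.75, 1-p = 0.25.
p/(1-p) = 3.0.
eta = log(3.0) = 1.0986

1.0986


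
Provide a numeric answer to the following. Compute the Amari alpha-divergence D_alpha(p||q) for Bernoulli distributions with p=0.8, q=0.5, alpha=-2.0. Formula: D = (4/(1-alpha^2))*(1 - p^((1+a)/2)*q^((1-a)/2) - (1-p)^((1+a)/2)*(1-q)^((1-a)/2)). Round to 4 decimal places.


Amari alpha-divergence:
D = (4/(1-alpha^2))*(1 - p^((1+a)/2)*q^((1-a)/2) - (1-p)^((1+a)/2)*(1-q)^((1-a)/2)).
alpha = -2.0, p = 0.8, q = 0.5.
e1 = (1+alpha)/2 = -0.5, e2 = (1-alpha)/2 = 1.5.
t1 = p^e1 * q^e2 = 0.8^-0.5 * 0.5^1.5 = 0.395285.
t2 = (1-p)^e1 * (1-q)^e2 = 0.2^-0.5 * 0.5^1.5 = 0.790569.
4/(1-alpha^2) = -1.333333.
D = -1.333333*(1 - 0.395285 - 0.790569) = 0.2478

0.2478


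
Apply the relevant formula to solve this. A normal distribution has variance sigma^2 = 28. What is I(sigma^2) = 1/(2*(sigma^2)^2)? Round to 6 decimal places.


Fisher information for variance: I(sigma^2) = 1/(2*sigma^4).
sigma^2 = 28, so sigma^4 = 784.
I = 1/(2*784) = 1/1568 = 0.000638

0.000638


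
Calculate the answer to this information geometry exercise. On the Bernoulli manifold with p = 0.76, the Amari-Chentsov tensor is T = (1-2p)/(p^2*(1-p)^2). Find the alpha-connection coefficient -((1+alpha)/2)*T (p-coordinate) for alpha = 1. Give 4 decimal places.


Skewness (Amari-Chentsov) tensor: T = (1-2p)/(p^2*(1-p)^2).
p = 0.76, 1-2p = -0.52, p^2 = 0.5776, (1-p)^2 = 0.0576.
T = -0.52/(0.5776 * 0.0576) = -15.629809.
In the p-coordinate, Gamma^(alpha) = Gamma^(0) - (alpha/2)*T with Gamma^(0) = (1/2)*g'(p) = -T/2,
so Gamma^(alpha) = -((1+alpha)/2)*T.
alpha = 1, -(1+alpha)/2 = -1.0.
Gamma = -1.0 * -15.629809 = 15.6298

15.6298
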